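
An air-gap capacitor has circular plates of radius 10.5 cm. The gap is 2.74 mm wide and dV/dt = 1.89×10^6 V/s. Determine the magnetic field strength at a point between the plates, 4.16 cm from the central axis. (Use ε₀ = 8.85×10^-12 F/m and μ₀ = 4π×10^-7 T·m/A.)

1.60×10^-10 T

With E = V/d, dE/dt = 6.898×10^8 V/(m·s) and πR² = 0.03464 m², giving I_d = ε₀ πR² dE/dt = 2.115×10^-4 A.
For r < R the Ampère–Maxwell law gives B(2πr) = μ₀ I_d (r²/R²), so B = μ₀ I_d r/(2πR²) = (4π×10^-7)(2.115×10^-4)(0.0416)/(2π·0.105²) = 1.60×10^-10 T.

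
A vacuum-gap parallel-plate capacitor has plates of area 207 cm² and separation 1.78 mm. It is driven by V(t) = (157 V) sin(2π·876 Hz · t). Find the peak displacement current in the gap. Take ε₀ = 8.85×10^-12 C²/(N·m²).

8.89×10^-5 A

The displacement current equals the conduction current C dV/dt, which peaks at C V₀ ω.
With C = ε₀A/d = (8.85×10^-12)(0.0207)/(1.78×10^-3) = 1.029×10^-10 F and ω = 2πf = 5504 rad/s, I_d,max = (1.029×10^-10)(157)(5504) = 8.89×10^-5 A.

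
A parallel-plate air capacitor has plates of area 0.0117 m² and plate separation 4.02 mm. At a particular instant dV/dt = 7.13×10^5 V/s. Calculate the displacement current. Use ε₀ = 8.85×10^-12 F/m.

C = ε₀A/d = (8.85×10^-12)(0.0117)/(4.02×10^-3) = 2.576×10^-11 F.
I_d = C dV/dt = (2.576×10^-11)(7.13×10^5) = 1.84×10^-5 A.

1.84×10^-5 A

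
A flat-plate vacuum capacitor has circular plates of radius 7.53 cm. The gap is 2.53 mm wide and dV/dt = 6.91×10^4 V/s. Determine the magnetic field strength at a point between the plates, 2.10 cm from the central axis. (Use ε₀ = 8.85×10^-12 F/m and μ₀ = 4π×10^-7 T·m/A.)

3.19×10^-12 T

With E = V/d, dE/dt = 2.731×10^7 V/(m·s) and πR² = 0.01781 m², giving I_d = ε₀ πR² dE/dt = 4.305×10^-6 A.
For r < R the Ampère–Maxwell law gives B(2πr) = μ₀ I_d (r²/R²), so B = μ₀ I_d r/(2πR²) = (4π×10^-7)(4.305×10^-6)(0.0210)/(2π·0.0753²) = 3.19×10^-12 T.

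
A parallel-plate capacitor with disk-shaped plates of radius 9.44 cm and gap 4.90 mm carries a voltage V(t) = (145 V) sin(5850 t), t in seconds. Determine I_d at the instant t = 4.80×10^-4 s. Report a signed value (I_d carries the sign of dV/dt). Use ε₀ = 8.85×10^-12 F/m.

-4.05×10^-5 A

dE/dt = (V₀ω/d)·cos(ωt) with ωt = 2.808 rad: (145)(5850)(-0.9449)/(4.90×10^-3) = -1.636×10^8 V/(m·s).
I_d = ε₀ A dE/dt = (8.85×10^-12)(0.02800)(-1.636×10^8) = -4.05×10^-5 A.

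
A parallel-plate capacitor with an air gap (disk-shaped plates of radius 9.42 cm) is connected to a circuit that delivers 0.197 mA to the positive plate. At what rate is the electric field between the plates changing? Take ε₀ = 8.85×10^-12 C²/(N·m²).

7.98×10^8 V/(m·s)

Charge continuity gives I_d = I = 1.97×10^-4 A between the plates.
Then dE/dt = I_d/(ε₀A) = 7.98×10^8 V/(m·s).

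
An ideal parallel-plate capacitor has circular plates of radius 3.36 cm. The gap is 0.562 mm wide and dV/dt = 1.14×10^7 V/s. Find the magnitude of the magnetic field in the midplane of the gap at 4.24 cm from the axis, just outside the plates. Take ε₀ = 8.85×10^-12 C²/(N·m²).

With E = V/d, dE/dt = 2.028×10^10 V/(m·s) and πR² = 3.547×10^-3 m², giving I_d = ε₀ πR² dE/dt = 6.366×10^-4 A.
For r ≥ R the full I_d is enclosed: B = μ₀ I_d/(2πr) = (4π×10^-7)(6.366×10^-4)/(2π·0.0424) = 3.00×10^-9 T.

3.00×10^-9 T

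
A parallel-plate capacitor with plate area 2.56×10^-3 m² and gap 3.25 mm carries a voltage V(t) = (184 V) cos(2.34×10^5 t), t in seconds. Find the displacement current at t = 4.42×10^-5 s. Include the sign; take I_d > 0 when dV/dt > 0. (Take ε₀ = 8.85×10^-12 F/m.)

2.38×10^-4 A

C = ε₀A/d = (8.85×10^-12)(2.56×10^-3)/(3.25×10^-3) = 6.971×10^-12 F. dV/dt = V₀ω·−sin(ωt); at ωt = 10.3428 rad this factor is 0.7944.
I_d = C dV/dt = (6.971×10^-12)(184)(2.34×10^5)(0.7944) = 2.38×10^-4 A.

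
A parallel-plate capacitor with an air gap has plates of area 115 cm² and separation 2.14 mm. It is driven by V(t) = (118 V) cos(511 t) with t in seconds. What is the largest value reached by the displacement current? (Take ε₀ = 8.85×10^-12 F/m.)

C = ε₀A/d = (8.85×10^-12)(0.0115)/(2.14×10^-3) = 4.756×10^-11 F; ω = 511 rad/s.
I_d = C dV/dt, so |I_d|_max = C V₀ ω = (4.756×10^-11)(118)(511) = 2.87×10^-6 A.

2.87×10^-6 A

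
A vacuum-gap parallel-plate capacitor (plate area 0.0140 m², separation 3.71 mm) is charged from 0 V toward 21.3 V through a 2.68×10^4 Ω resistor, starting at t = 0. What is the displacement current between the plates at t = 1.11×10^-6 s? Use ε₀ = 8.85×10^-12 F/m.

2.30×10^-4 A

With C = ε₀A/d = (8.85×10^-12)(0.0140)/(3.71×10^-3) = 3.340×10^-11 F, the time constant is τ = RC = 8.951×10^-7 s, so t/τ = 1.240 and e^(−t/τ) = 0.2894.
I_d = I_cond = (V₀/R) e^(−t/τ) = (7.948×10^-4)(0.2894) = 2.30×10^-4 A.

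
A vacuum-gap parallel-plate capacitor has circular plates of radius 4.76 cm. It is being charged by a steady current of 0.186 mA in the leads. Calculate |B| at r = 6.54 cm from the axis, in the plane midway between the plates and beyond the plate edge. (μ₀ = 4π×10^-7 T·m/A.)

5.69×10^-10 T

By continuity the displacement current in the gap matches the conduction current: I_d = 1.86×10^-4 A.
For r ≥ R the full I_d is enclosed: B = μ₀ I_d/(2πr) = (4π×10^-7)(1.86×10^-4)/(2π·0.0654) = 5.69×10^-10 T.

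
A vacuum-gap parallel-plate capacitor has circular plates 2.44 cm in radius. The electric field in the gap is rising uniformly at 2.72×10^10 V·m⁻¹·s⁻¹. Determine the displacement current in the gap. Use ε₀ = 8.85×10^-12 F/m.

4.50×10^-4 A

The displacement current is ε₀ times dΦ_E/dt = ε₀ A dE/dt = (8.85×10^-12)(1.870×10^-3)(2.72×10^10) = 4.50×10^-4 A.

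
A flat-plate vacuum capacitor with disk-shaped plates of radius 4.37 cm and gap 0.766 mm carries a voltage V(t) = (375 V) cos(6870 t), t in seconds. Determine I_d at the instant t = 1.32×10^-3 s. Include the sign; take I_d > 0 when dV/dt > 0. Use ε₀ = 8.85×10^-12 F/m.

C = ε₀A/d = (8.85×10^-12)(5.999×10^-3)/(7.66×10^-4) = 6.931×10^-11 F. dV/dt = V₀ω·−sin(ωt); at ωt = 9.0684 rad this factor is -0.3489.
I_d = C dV/dt = (6.931×10^-11)(375)(6870)(-0.3489) = -6.23×10^-5 A.

-6.23×10^-5 A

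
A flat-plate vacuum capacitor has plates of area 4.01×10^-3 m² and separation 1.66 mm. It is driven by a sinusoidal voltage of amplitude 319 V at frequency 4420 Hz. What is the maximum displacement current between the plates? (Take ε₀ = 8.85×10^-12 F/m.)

The displacement current equals the conduction current C dV/dt, which peaks at C V₀ ω.
With C = ε₀A/d = (8.85×10^-12)(4.01×10^-3)/(1.66×10^-3) = 2.138×10^-11 F and ω = 2πf = 2.777×10^4 rad/s, I_d,max = (2.138×10^-11)(319)(2.777×10^4) = 1.89×10^-4 A.

1.89×10^-4 A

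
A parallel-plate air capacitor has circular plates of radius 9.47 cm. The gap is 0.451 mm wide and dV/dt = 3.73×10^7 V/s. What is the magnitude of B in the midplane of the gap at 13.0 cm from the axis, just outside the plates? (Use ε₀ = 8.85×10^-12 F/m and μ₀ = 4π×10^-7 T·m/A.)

3.17×10^-8 T

I_d = C dV/dt with C = ε₀πR²/d = 5.528×10^-10 F, so I_d = (5.528×10^-10)(3.73×10^7) = 0.02062 A.
For r ≥ R the full I_d is enclosed: B = μ₀ I_d/(2πr) = (4π×10^-7)(0.02062)/(2π·0.130) = 3.17×10^-8 T.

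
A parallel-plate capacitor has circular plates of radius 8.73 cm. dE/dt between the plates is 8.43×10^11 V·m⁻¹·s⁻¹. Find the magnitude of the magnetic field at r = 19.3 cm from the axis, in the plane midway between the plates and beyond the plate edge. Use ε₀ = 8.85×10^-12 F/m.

I_d = ε₀ dΦ_E/dt = ε₀ πR² (dE/dt) = (8.85×10^-12)(0.02394)(8.43×10^11) = 0.1786 A through the full plate area.
For r ≥ R the full I_d is enclosed: B = μ₀ I_d/(2πr) = (4π×10^-7)(0.1786)/(2π·0.193) = 1.85×10^-7 T.

1.85×10^-7 T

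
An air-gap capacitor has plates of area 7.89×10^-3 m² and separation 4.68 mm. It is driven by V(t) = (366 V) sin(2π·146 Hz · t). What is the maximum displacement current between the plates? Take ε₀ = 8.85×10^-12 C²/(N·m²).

The displacement current equals the conduction current C dV/dt, which peaks at C V₀ ω.
With C = ε₀A/d = (8.85×10^-12)(7.89×10^-3)/(4.68×10^-3) = 1.492×10^-11 F and ω = 2πf = 917.3 rad/s, I_d,max = (1.492×10^-11)(366)(917.3) = 5.01×10^-6 A.

5.01×10^-6 A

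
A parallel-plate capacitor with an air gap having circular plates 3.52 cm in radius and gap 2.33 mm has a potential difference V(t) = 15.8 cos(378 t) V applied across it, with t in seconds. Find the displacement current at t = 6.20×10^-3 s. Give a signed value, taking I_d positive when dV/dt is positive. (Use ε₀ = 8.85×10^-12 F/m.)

C = ε₀A/d = (8.85×10^-12)(3.893×10^-3)/(2.33×10^-3) = 1.479×10^-11 F. dV/dt = V₀ω·−sin(ωt); at ωt = 2.3436 rad this factor is -0.7160.
I_d = C dV/dt = (1.479×10^-11)(15.8)(378)(-0.7160) = -6.32×10^-8 A.

-6.32×10^-8 A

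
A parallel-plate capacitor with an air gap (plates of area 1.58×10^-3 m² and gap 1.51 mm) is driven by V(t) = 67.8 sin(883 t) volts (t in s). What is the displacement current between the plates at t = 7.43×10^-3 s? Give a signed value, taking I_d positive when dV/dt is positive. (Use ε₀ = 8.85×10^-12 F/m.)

5.33×10^-7 A

dV/dt = (67.8)(883)·cos(6.56069) = 5.758×10^4 V/s.
I_d = C dV/dt with C = ε₀A/d = (8.85×10^-12)(1.58×10^-3)/(1.51×10^-3) = 9.260×10^-12 F, so I_d = (9.260×10^-12)(5.758×10^4) = 5.33×10^-7 A.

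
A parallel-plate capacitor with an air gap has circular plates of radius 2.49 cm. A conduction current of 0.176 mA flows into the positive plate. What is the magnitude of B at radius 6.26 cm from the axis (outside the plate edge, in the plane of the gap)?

No conduction current crosses the gap, so I_d there equals the 1.76×10^-4 A in the leads.
With r > R the enclosed displacement current is the full I_d; B = μ₀ I_d / (2πr) = 5.62×10^-10 T.

5.62×10^-10 T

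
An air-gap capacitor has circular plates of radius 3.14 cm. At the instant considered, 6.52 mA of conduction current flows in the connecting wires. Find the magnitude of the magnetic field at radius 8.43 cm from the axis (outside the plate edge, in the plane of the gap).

1.55×10^-8 T

Between the plates the displacement current equals the wire current: I_d = 6.52 mA = 6.52×10^-3 A.
With r > R the enclosed displacement current is the full I_d; B = μ₀ I_d / (2πr) = 1.55×10^-8 T.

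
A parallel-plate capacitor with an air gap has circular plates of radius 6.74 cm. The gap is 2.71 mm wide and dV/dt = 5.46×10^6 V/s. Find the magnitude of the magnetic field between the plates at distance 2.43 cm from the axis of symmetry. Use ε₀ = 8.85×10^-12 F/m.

I_d = C dV/dt with C = ε₀πR²/d = 4.660×10^-11 F, so I_d = (4.660×10^-11)(5.46×10^6) = 2.544×10^-4 A.
∮B·dl = μ₀ I_d,enc with I_d,enc = I_d r²/R² = 3.307×10^-5 A; so B = μ₀ I_d,enc/(2πr) = 2.72×10^-10 T.

2.72×10^-10 T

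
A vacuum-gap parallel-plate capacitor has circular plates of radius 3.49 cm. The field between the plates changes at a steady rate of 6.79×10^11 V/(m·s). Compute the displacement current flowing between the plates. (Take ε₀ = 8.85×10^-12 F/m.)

With a uniform field, Φ_E = EA, so I_d = ε₀ A dE/dt = 0.0230 A.

0.0230 A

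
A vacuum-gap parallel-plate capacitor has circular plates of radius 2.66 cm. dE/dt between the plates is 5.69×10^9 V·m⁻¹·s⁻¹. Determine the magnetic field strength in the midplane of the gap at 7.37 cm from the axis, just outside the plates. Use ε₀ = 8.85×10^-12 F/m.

Total displacement current: I_d = ε₀(πR²)(dE/dt) = (8.85×10^-12)(2.223×10^-3)(5.69×10^9) = 1.119×10^-4 A.
Outside the plates the loop encloses all of I_d, so B·2πr = μ₀ I_d and B = 3.04×10^-10 T.

3.04×10^-10 T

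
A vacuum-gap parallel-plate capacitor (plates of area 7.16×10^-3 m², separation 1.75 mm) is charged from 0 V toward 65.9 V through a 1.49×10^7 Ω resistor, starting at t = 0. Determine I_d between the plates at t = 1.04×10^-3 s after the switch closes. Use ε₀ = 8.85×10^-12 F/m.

6.43×10^-7 A

C = ε₀A/d = (8.85×10^-12)(7.16×10^-3)/(1.75×10^-3) = 3.621×10^-11 F, so τ = RC = 5.395×10^-4 s.
The conduction current is I(t) = (V₀/R) e^(−t/τ), and the displacement current between the plates equals it.
t/τ = 1.928; I_d = (65.9/1.49×10^7) · e^(−1.928) = (4.423×10^-6)(0.1454) = 6.43×10^-7 A.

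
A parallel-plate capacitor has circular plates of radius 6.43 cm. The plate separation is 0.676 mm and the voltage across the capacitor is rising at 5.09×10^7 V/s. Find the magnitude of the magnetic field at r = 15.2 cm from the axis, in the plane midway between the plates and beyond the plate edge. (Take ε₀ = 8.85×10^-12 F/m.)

1.14×10^-8 T

dE/dt = (dV/dt)/d = 7.530×10^10 V/(m·s); I_d = ε₀(πR²)(dE/dt) = (8.85×10^-12)(0.01299)(7.530×10^10) = 8.657×10^-3 A.
For r ≥ R the full I_d is enclosed: B = μ₀ I_d/(2πr) = (4π×10^-7)(8.657×10^-3)/(2π·0.152) = 1.14×10^-8 T.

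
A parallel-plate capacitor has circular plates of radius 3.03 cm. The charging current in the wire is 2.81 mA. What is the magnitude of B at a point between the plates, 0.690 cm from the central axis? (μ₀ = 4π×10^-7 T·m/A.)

4.22×10^-9 T

Between the plates the displacement current equals the wire current: I_d = 2.81 mA = 2.81×10^-3 A.
For r < R the Ampère–Maxwell law gives B(2πr) = μ₀ I_d (r²/R²), so B = μ₀ I_d r/(2πR²) = (4π×10^-7)(2.81×10^-3)(6.90×10^-3)/(2π·0.0303²) = 4.22×10^-9 T.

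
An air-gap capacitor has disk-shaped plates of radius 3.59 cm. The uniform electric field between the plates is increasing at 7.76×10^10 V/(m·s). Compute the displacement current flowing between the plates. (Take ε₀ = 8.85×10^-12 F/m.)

With a uniform field, Φ_E = EA, so I_d = ε₀ A dE/dt = 2.78×10^-3 A.

2.78×10^-3 A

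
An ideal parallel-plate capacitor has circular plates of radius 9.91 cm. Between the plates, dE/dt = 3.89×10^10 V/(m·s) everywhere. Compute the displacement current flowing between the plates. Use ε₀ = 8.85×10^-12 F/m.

With a uniform field, Φ_E = EA, so I_d = ε₀ A dE/dt = 0.0106 A.

0.0106 A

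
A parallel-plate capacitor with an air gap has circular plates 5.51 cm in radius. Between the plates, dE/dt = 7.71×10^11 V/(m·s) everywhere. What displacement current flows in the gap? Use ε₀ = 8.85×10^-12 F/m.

0.0651 A

I_d = ε₀ A (dE/dt) = (8.85×10^-12)(9.538×10^-3 m²)(7.71×10^11) = 0.0651 A.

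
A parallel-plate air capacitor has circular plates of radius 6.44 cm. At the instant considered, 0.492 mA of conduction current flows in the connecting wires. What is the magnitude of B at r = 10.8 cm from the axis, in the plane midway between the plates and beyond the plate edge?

9.11×10^-10 T

By continuity the displacement current in the gap matches the conduction current: I_d = 4.92×10^-4 A.
For r ≥ R the full I_d is enclosed: B = μ₀ I_d/(2πr) = (4π×10^-7)(4.92×10^-4)/(2π·0.108) = 9.11×10^-10 T.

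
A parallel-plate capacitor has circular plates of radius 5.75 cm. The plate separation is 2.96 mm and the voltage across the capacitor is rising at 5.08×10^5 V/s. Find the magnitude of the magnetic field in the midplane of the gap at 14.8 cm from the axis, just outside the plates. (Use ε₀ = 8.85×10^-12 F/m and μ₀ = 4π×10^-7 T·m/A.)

With E = V/d, dE/dt = 1.716×10^8 V/(m·s) and πR² = 0.01039 m², giving I_d = ε₀ πR² dE/dt = 1.578×10^-5 A.
For r ≥ R the full I_d is enclosed: B = μ₀ I_d/(2πr) = (4π×10^-7)(1.578×10^-5)/(2π·0.148) = 2.13×10^-11 T.

2.13×10^-11 T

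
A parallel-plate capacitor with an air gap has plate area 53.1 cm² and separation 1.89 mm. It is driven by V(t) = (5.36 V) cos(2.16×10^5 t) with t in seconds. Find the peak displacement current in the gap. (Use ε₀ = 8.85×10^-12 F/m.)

2.88×10^-5 A

(dE/dt)_max = V₀ω/d = 6.126×10^8 V/(m·s); ω = 2.16×10^5 rad/s.
I_d,max = ε₀ A (dE/dt)_max = (8.85×10^-12)(5.31×10^-3)(6.126×10^8) = 2.88×10^-5 A.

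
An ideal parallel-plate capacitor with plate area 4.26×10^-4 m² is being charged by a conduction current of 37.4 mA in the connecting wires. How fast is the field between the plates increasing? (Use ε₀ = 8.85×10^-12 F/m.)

9.92×10^12 V/(m·s)

By continuity, I_d in the gap equals the 37.4 mA flowing in the wire.
Inverting I_d = ε₀ A dE/dt gives dE/dt = 0.0374 / (8.85×10^-12 · 4.26×10^-4) = 9.92×10^12 V/(m·s).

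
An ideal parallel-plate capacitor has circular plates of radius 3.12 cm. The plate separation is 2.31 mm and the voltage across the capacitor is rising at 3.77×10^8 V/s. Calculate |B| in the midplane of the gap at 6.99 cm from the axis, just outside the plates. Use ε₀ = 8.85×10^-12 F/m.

1.26×10^-8 T

I_d = C dV/dt with C = ε₀πR²/d = 1.172×10^-11 F, so I_d = (1.172×10^-11)(3.77×10^8) = 4.418×10^-3 A.
With r > R the enclosed displacement current is the full I_d; B = μ₀ I_d / (2πr) = 1.26×10^-8 T.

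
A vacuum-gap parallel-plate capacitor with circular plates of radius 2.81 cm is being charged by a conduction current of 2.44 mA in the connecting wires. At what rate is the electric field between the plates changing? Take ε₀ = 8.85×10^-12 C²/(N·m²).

1.11×10^11 V/(m·s)

The displacement current between the plates equals the conduction current, I_d = 2.44 mA.
Inverting I_d = ε₀ A dE/dt gives dE/dt = 2.44×10^-3 / (8.85×10^-12 · 2.481×10^-3) = 1.11×10^11 V/(m·s).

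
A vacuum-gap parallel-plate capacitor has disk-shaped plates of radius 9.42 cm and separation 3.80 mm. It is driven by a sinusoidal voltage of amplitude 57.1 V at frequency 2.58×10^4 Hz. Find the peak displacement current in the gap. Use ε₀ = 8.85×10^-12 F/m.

6.01×10^-4 A

The displacement current equals the conduction current C dV/dt, which peaks at C V₀ ω.
With C = ε₀A/d = (8.85×10^-12)(0.02788)/(3.80×10^-3) = 6.493×10^-11 F and ω = 2πf = 1.621×10^5 rad/s, I_d,max = (6.493×10^-11)(57.1)(1.621×10^5) = 6.01×10^-4 A.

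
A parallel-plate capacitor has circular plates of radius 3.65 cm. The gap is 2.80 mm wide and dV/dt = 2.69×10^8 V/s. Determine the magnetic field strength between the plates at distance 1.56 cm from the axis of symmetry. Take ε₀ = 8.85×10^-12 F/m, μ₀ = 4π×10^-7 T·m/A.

dE/dt = (dV/dt)/d = 9.607×10^10 V/(m·s); I_d = ε₀(πR²)(dE/dt) = (8.85×10^-12)(4.185×10^-3)(9.607×10^10) = 3.558×10^-3 A.
An Ampèrian loop of radius r encloses a fraction (r/R)² of I_d. Then B·2πr = μ₀ I_d (r/R)², giving B = μ₀ I_d r/(2πR²) = 8.33×10^-9 T.

8.33×10^-9 T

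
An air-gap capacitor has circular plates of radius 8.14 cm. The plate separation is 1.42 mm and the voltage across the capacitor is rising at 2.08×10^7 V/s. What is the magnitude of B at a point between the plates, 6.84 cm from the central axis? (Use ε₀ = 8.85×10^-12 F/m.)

5.57×10^-9 T

I_d = C dV/dt with C = ε₀πR²/d = 1.298×10^-10 F, so I_d = (1.298×10^-10)(2.08×10^7) = 2.700×10^-3 A.
For r < R the Ampère–Maxwell law gives B(2πr) = μ₀ I_d (r²/R²), so B = μ₀ I_d r/(2πR²) = (4π×10^-7)(2.700×10^-3)(0.0684)/(2π·0.0814²) = 5.57×10^-9 T.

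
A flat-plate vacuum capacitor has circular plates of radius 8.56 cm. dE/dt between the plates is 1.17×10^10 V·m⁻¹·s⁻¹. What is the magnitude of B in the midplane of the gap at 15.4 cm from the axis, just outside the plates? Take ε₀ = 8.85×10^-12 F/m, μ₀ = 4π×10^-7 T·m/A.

Through the whole plate area (πR² = 0.02302 m²), I_d = ε₀ πR² dE/dt = 2.384×10^-3 A.
For r ≥ R the full I_d is enclosed: B = μ₀ I_d/(2πr) = (4π×10^-7)(2.384×10^-3)/(2π·0.154) = 3.10×10^-9 T.

3.10×10^-9 T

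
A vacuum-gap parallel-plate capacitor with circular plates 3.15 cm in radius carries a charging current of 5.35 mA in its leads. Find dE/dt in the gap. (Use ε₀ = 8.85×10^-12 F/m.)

1.94×10^11 V/(m·s)

Charge continuity gives I_d = I = 5.35×10^-3 A between the plates.
Then dE/dt = I_d/(ε₀A) = 1.94×10^11 V/(m·s).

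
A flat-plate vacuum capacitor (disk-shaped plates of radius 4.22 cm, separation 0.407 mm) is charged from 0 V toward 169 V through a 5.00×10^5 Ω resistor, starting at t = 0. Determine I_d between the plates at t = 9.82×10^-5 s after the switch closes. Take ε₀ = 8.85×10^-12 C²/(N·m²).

6.73×10^-5 A

With C = ε₀A/d = (8.85×10^-12)(5.595×10^-3)/(4.07×10^-4) = 1.217×10^-10 F, the time constant is τ = RC = 6.085×10^-5 s, so t/τ = 1.614 and e^(−t/τ) = 0.1991.
I_d = I_cond = (V₀/R) e^(−t/τ) = (3.380×10^-4)(0.1991) = 6.73×10^-5 A.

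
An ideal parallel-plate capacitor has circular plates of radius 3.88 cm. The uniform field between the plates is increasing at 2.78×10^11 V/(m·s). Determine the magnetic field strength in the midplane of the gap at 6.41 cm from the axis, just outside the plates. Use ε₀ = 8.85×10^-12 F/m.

3.63×10^-8 T

Through the whole plate area (πR² = 4.729×10^-3 m²), I_d = ε₀ πR² dE/dt = 0.01163 A.
With r > R the enclosed displacement current is the full I_d; B = μ₀ I_d / (2πr) = 3.63×10^-8 T.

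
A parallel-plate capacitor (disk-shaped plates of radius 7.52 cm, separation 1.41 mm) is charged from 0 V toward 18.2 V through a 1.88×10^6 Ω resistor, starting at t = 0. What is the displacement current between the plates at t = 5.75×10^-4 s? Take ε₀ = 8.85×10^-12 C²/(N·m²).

6.23×10^-7 A

C = ε₀A/d = (8.85×10^-12)(0.01777)/(1.41×10^-3) = 1.115×10^-10 F, so τ = RC = 2.096×10^-4 s.
The conduction current is I(t) = (V₀/R) e^(−t/τ), and the displacement current between the plates equals it.
t/τ = 2.743; I_d = (18.2/1.88×10^6) · e^(−2.743) = (9.681×10^-6)(0.06438) = 6.23×10^-7 A.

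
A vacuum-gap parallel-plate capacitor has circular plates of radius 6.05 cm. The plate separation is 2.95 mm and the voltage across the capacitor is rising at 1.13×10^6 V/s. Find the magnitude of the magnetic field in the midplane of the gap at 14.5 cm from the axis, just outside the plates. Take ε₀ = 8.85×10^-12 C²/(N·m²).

5.38×10^-11 T

dE/dt = (dV/dt)/d = 3.831×10^8 V/(m·s); I_d = ε₀(πR²)(dE/dt) = (8.85×10^-12)(0.01150)(3.831×10^8) = 3.899×10^-5 A.
Outside the plates the loop encloses all of I_d, so B·2πr = μ₀ I_d and B = 5.38×10^-11 T.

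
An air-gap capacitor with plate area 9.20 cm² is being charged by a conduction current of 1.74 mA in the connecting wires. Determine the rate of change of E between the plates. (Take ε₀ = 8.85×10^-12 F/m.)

Charge continuity gives I_d = I = 1.74×10^-3 A between the plates.
Then dE/dt = I_d/(ε₀A) = 2.14×10^11 V/(m·s).

2.14×10^11 V/(m·s)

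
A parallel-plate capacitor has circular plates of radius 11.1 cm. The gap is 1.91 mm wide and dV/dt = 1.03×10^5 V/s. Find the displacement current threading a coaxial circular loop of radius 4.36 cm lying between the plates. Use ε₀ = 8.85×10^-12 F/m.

dE/dt = (dV/dt)/d = 5.393×10^7 V/(m·s); I_d = ε₀(πR²)(dE/dt) = (8.85×10^-12)(0.03871)(5.393×10^7) = 1.848×10^-5 A.
The field is uniform, so I_d,enc = I_d (r/R)² = (1.848×10^-5)(4.36/11.1)² = 2.85×10^-6 A.

2.85×10^-6 A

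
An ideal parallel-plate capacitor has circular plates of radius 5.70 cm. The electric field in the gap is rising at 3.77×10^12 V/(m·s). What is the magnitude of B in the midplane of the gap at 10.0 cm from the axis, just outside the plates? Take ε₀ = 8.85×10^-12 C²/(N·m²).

Through the whole plate area (πR² = 0.01021 m²), I_d = ε₀ πR² dE/dt = 0.3407 A.
Outside the plates the loop encloses all of I_d, so B·2πr = μ₀ I_d and B = 6.81×10^-7 T.

6.81×10^-7 T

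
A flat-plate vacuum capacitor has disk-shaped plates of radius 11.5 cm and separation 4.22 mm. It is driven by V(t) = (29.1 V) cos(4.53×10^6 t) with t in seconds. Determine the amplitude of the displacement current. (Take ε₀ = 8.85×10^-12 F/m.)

0.0115 A

C = ε₀A/d = (8.85×10^-12)(0.04155)/(4.22×10^-3) = 8.714×10^-11 F; ω = 4.53×10^6 rad/s.
I_d = C dV/dt, so |I_d|_max = C V₀ ω = (8.714×10^-11)(29.1)(4.53×10^6) = 0.0115 A.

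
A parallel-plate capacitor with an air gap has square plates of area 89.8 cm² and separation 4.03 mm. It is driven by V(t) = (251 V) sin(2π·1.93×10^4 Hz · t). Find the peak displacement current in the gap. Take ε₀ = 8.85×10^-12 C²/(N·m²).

(dE/dt)_max = V₀ω/d = 7.555×10^9 V/(m·s); ω = 2πf = 1.213×10^5 rad/s.
I_d,max = ε₀ A (dE/dt)_max = (8.85×10^-12)(8.98×10^-3)(7.555×10^9) = 6.00×10^-4 A.

6.00×10^-4 A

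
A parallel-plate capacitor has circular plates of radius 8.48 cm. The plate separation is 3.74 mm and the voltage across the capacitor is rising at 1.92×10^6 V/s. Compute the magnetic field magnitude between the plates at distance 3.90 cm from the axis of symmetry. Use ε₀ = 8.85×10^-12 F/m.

1.11×10^-10 T

dE/dt = (dV/dt)/d = 5.134×10^8 V/(m·s); I_d = ε₀(πR²)(dE/dt) = (8.85×10^-12)(0.02259)(5.134×10^8) = 1.026×10^-4 A.
An Ampèrian loop of radius r encloses a fraction (r/R)² of I_d. Then B·2πr = μ₀ I_d (r/R)², giving B = μ₀ I_d r/(2πR²) = 1.11×10^-10 T.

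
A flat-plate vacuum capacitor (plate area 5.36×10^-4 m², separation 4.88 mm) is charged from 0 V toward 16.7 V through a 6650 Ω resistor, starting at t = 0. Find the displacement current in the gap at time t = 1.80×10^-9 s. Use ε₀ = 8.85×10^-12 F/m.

With C = ε₀A/d = (8.85×10^-12)(5.36×10^-4)/(4.88×10^-3) = 9.720×10^-13 F, the time constant is τ = RC = 6.464×10^-9 s, so t/τ = 0.2785 and e^(−t/τ) = 0.7569.
I_d = I_cond = (V₀/R) e^(−t/τ) = (2.511×10^-3)(0.7569) = 1.90×10^-3 A.

1.90×10^-3 A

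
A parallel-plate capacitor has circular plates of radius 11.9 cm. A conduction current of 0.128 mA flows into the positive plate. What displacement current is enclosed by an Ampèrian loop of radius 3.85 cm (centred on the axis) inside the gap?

By continuity the displacement current in the gap matches the conduction current: I_d = 1.28×10^-4 A.
Through an area πr² the displacement current is I_d·(πr²/πR²) = I_d (r/R)² = 1.34×10^-5 A.

1.34×10^-5 A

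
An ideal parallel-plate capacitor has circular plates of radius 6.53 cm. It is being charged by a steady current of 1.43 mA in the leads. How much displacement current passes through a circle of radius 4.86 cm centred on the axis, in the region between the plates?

Between the plates the displacement current equals the wire current: I_d = 1.43 mA = 1.43×10^-3 A.
The field is uniform, so I_d,enc = I_d (r/R)² = (1.43×10^-3)(4.86/6.53)² = 7.92×10^-4 A.

7.92×10^-4 A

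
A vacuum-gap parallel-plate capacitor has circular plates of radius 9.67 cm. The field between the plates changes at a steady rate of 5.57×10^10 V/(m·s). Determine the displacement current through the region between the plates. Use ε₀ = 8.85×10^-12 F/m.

0.0145 A

With a uniform field, Φ_E = EA, so I_d = ε₀ A dE/dt = 0.0145 A.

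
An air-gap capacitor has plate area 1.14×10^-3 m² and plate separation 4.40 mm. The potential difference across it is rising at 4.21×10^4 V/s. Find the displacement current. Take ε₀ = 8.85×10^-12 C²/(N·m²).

C = ε₀A/d = (8.85×10^-12)(1.14×10^-3)/(4.40×10^-3) = 2.293×10^-12 F.
I_d = C dV/dt = (2.293×10^-12)(4.21×10^4) = 9.65×10^-8 A.

9.65×10^-8 A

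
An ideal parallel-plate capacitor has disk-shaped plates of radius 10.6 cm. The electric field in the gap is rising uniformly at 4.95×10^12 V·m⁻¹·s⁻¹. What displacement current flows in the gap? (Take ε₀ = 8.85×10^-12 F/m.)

1.55 A

The displacement current is ε₀ times dΦ_E/dt = ε₀ A dE/dt = (8.85×10^-12)(0.03530)(4.95×10^12) = 1.55 A.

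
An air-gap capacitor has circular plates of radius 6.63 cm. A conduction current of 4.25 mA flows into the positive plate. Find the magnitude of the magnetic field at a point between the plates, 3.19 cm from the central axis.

By continuity the displacement current in the gap matches the conduction current: I_d = 4.25×10^-3 A.
∮B·dl = μ₀ I_d,enc with I_d,enc = I_d r²/R² = 9.839×10^-4 A; so B = μ₀ I_d,enc/(2πr) = 6.17×10^-9 T.

6.17×10^-9 T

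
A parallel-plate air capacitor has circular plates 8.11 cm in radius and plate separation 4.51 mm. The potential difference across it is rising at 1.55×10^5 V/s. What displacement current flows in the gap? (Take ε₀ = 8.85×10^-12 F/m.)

The field between the plates is E = V/d, so dE/dt = (1.55×10^5)/(4.51×10^-3 m) = 3.437×10^7 V/(m·s).
I_d = ε₀ A (dE/dt) = (8.85×10^-12)(0.02066)(3.437×10^7) = 6.28×10^-6 A.

6.28×10^-6 A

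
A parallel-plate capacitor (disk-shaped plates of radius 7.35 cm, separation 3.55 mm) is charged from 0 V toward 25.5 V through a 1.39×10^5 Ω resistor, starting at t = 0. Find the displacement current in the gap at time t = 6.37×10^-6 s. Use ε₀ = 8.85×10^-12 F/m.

6.21×10^-5 A

C = ε₀A/d = (8.85×10^-12)(0.01697)/(3.55×10^-3) = 4.231×10^-11 F and τ = RC = 5.881×10^-6 s. I_d in the gap equals the RC charging current.
I_d(t) = (V₀/R) e^(−t/τ) = 1.835×10^-4 · e^(−1.083) = 6.21×10^-5 A.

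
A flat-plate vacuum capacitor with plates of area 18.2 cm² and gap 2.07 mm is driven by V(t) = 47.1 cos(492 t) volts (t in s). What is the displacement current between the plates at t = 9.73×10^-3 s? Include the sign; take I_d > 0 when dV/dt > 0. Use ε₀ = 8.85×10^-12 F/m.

1.80×10^-7 A

dE/dt = (V₀ω/d)·−sin(ωt) with ωt = 4.78716 rad: (47.1)(492)(0.9972)/(2.07×10^-3) = 1.116×10^7 V/(m·s).
I_d = ε₀ A dE/dt = (8.85×10^-12)(1.82×10^-3)(1.116×10^7) = 1.80×10^-7 A.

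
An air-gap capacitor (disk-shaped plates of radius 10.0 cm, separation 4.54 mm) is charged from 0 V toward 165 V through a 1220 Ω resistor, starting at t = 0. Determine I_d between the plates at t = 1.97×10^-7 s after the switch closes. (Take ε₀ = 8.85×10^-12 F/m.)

9.68×10^-3 A

C = ε₀A/d = (8.85×10^-12)(0.03142)/(4.54×10^-3) = 6.125×10^-11 F and τ = RC = 7.472×10^-8 s. I_d in the gap equals the RC charging current.
I_d(t) = (V₀/R) e^(−t/τ) = 0.1352 · e^(−2.637) = 9.68×10^-3 A.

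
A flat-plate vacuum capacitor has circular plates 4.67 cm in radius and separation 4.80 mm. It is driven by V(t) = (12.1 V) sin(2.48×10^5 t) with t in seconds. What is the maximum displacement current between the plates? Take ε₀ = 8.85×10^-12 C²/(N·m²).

The displacement current equals the conduction current C dV/dt, which peaks at C V₀ ω.
With C = ε₀A/d = (8.85×10^-12)(6.851×10^-3)/(4.80×10^-3) = 1.263×10^-11 F and ω = 2.48×10^5 rad/s, I_d,max = (1.263×10^-11)(12.1)(2.48×10^5) = 3.79×10^-5 A.

3.79×10^-5 A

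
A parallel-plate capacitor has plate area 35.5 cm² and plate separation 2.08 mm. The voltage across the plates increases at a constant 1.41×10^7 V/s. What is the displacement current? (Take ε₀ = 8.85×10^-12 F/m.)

2.13×10^-4 A

The field between the plates is E = V/d, so dE/dt = (1.41×10^7)/(2.08×10^-3 m) = 6.779×10^9 V/(m·s).
I_d = ε₀ A (dE/dt) = (8.85×10^-12)(3.55×10^-3)(6.779×10^9) = 2.13×10^-4 A.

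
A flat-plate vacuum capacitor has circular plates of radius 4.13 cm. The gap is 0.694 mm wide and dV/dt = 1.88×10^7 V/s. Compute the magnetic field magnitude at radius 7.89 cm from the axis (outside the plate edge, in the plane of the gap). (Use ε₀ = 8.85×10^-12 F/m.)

3.26×10^-9 T

With E = V/d, dE/dt = 2.709×10^10 V/(m·s) and πR² = 5.359×10^-3 m², giving I_d = ε₀ πR² dE/dt = 1.285×10^-3 A.
For r ≥ R the full I_d is enclosed: B = μ₀ I_d/(2πr) = (4π×10^-7)(1.285×10^-3)/(2π·0.0789) = 3.26×10^-9 T.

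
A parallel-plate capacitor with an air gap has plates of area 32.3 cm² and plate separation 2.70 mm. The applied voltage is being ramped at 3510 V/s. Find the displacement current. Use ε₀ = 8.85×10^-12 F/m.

3.72×10^-8 A

The displacement current equals the charging current C dV/dt. With C = ε₀A/d = (8.85×10^-12)(3.23×10^-3)/(2.70×10^-3) = 1.059×10^-11 F, I_d = (1.059×10^-11)(3510) = 3.72×10^-8 A.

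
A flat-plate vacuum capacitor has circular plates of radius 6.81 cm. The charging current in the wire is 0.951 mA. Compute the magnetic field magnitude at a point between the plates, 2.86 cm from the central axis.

Between the plates the displacement current equals the wire current: I_d = 0.951 mA = 9.51×10^-4 A.
For r < R the Ampère–Maxwell law gives B(2πr) = μ₀ I_d (r²/R²), so B = μ₀ I_d r/(2πR²) = (4π×10^-7)(9.51×10^-4)(0.0286)/(2π·0.0681²) = 1.17×10^-9 T.

1.17×10^-9 T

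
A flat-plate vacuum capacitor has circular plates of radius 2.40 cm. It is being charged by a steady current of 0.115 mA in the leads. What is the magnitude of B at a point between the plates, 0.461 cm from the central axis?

No conduction current crosses the gap, so I_d there equals the 1.15×10^-4 A in the leads.
An Ampèrian loop of radius r encloses a fraction (r/R)² of I_d. Then B·2πr = μ₀ I_d (r/R)², giving B = μ₀ I_d r/(2πR²) = 1.84×10^-10 T.

1.84×10^-10 T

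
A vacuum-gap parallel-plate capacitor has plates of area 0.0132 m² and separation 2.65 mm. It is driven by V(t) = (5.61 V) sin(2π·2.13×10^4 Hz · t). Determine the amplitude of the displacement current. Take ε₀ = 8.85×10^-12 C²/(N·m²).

3.31×10^-5 A

(dE/dt)_max = V₀ω/d = 2.833×10^8 V/(m·s); ω = 2πf = 1.338×10^5 rad/s.
I_d,max = ε₀ A (dE/dt)_max = (8.85×10^-12)(0.0132)(2.833×10^8) = 3.31×10^-5 A.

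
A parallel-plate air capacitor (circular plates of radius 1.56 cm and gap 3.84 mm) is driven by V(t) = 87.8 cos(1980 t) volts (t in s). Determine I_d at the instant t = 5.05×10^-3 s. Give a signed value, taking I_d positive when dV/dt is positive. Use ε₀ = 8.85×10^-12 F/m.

1.66×10^-7 A

C = ε₀A/d = (8.85×10^-12)(7.645×10^-4)/(3.84×10^-3) = 1.762×10^-12 F. dV/dt = V₀ω·−sin(ωt); at ωt = 9.999 rad this factor is 0.5432.
I_d = C dV/dt = (1.762×10^-12)(87.8)(1980)(0.5432) = 1.66×10^-7 A.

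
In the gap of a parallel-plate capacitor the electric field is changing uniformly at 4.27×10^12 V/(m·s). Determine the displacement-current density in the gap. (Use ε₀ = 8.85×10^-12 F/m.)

37.8 A/m²

The displacement-current density is ε₀ ∂E/∂t = (8.85×10^-12)(4.27×10^12) = 37.8 A/m².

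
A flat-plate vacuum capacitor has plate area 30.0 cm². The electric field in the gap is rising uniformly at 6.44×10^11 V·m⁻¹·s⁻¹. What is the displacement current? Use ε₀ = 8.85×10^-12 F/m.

The displacement current is ε₀ times dΦ_E/dt = ε₀ A dE/dt = (8.85×10^-12)(3.00×10^-3)(6.44×10^11) = 0.0171 A.

0.0171 A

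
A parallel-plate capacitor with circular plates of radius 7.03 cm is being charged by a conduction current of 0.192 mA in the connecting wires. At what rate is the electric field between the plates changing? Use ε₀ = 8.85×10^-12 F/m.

The displacement current between the plates equals the conduction current, I_d = 0.192 mA.
Then dE/dt = I_d/(ε₀A) = 1.40×10^9 V/(m·s).

1.40×10^9 V/(m·s)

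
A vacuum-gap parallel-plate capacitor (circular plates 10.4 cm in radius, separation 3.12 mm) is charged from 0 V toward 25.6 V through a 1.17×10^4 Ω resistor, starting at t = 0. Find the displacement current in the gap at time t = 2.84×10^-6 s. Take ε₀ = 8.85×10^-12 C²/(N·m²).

C = ε₀A/d = (8.85×10^-12)(0.03398)/(3.12×10^-3) = 9.639×10^-11 F, so τ = RC = 1.128×10^-6 s.
The conduction current is I(t) = (V₀/R) e^(−t/τ), and the displacement current between the plates equals it.
t/τ = 2.518; I_d = (25.6/1.17×10^4) · e^(−2.518) = (2.188×10^-3)(0.08062) = 1.76×10^-4 A.

1.76×10^-4 A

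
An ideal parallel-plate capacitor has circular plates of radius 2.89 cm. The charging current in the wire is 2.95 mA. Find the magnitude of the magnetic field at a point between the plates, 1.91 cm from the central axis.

1.35×10^-8 T

By continuity the displacement current in the gap matches the conduction current: I_d = 2.95×10^-3 A.
For r < R the Ampère–Maxwell law gives B(2πr) = μ₀ I_d (r²/R²), so B = μ₀ I_d r/(2πR²) = (4π×10^-7)(2.95×10^-3)(0.0191)/(2π·0.0289²) = 1.35×10^-8 T.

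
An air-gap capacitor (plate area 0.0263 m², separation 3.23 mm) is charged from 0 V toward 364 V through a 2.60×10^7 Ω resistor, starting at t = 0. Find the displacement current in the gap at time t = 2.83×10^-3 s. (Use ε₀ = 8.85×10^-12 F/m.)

C = ε₀A/d = (8.85×10^-12)(0.0263)/(3.23×10^-3) = 7.206×10^-11 F, so τ = RC = 1.874×10^-3 s.
The conduction current is I(t) = (V₀/R) e^(−t/τ), and the displacement current between the plates equals it.
t/τ = 1.510; I_d = (364/2.60×10^7) · e^(−1.510) = (1.400×10^-5)(0.2209) = 3.09×10^-6 A.

3.09×10^-6 A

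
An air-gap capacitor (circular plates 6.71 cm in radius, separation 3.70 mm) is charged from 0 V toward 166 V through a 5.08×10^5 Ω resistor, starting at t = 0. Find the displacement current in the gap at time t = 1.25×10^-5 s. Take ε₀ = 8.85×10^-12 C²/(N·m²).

C = ε₀A/d = (8.85×10^-12)(0.01414)/(3.70×10^-3) = 3.382×10^-11 F and τ = RC = 1.718×10^-5 s. I_d in the gap equals the RC charging current.
I_d(t) = (V₀/R) e^(−t/τ) = 3.268×10^-4 · e^(−0.7276) = 1.58×10^-4 A.

1.58×10^-4 A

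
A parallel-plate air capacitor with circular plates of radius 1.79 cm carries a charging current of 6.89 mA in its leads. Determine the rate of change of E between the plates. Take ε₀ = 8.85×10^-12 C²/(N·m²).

7.73×10^11 V/(m·s)

By continuity, I_d in the gap equals the 6.89 mA flowing in the wire.
Since I_d = ε₀ A dE/dt, dE/dt = I_d/(ε₀A) = (6.89×10^-3)/((8.85×10^-12)(1.007×10^-3)) = 7.73×10^11 V/(m·s).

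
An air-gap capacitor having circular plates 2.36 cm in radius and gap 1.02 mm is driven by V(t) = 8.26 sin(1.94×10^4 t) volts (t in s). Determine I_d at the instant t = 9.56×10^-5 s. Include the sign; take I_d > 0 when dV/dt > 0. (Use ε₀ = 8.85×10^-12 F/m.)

-6.81×10^-7 A

dV/dt = (8.26)(1.94×10^4)·cos(1.85464) = -4.488×10^4 V/s.
I_d = C dV/dt with C = ε₀A/d = (8.85×10^-12)(1.750×10^-3)/(1.02×10^-3) = 1.518×10^-11 F, so I_d = (1.518×10^-11)(-4.488×10^4) = -6.81×10^-7 A.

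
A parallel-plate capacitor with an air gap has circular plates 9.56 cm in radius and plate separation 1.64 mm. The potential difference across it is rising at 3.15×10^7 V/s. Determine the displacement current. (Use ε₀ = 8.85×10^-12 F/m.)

4.88×10^-3 A

E = V/d so dE/dt = (dV/dt)/d = 1.921×10^10 V/(m·s), and I_d = ε₀ A dE/dt = (8.85×10^-12)(0.02871)(1.921×10^10) = 4.88×10^-3 A.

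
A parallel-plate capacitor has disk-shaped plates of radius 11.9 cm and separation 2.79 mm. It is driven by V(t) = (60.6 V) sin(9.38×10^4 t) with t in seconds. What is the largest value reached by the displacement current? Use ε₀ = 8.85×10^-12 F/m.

8.02×10^-4 A

C = ε₀A/d = (8.85×10^-12)(0.04449)/(2.79×10^-3) = 1.411×10^-10 F; ω = 9.38×10^4 rad/s.
I_d = C dV/dt, so |I_d|_max = C V₀ ω = (1.411×10^-10)(60.6)(9.38×10^4) = 8.02×10^-4 A.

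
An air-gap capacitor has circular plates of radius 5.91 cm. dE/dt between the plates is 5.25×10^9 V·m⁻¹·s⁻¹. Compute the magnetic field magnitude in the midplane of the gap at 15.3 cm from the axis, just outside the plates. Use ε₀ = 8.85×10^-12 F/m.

6.66×10^-10 T

Total displacement current: I_d = ε₀(πR²)(dE/dt) = (8.85×10^-12)(0.01097)(5.25×10^9) = 5.097×10^-4 A.
For r ≥ R the full I_d is enclosed: B = μ₀ I_d/(2πr) = (4π×10^-7)(5.097×10^-4)/(2π·0.153) = 6.66×10^-10 T.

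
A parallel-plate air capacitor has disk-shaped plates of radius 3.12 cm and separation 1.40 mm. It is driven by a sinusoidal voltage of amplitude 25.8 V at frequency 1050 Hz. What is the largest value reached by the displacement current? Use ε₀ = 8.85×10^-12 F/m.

(dE/dt)_max = V₀ω/d = 1.216×10^8 V/(m·s); ω = 2πf = 6597 rad/s.
I_d,max = ε₀ A (dE/dt)_max = (8.85×10^-12)(3.058×10^-3)(1.216×10^8) = 3.29×10^-6 A.

3.29×10^-6 A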